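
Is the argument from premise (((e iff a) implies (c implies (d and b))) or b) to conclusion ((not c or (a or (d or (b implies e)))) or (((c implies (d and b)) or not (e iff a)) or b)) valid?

yes

  a      b      c      d      e    |    φ      ψ  
 True   True   True   True   True  |   True   True
 True   True   True   True  False  |   True   True
 True   True   True  False   True  |   True   True
 True   True   True  False  False  |   True   True
 True   True  False   True   True  |   True   True
 True   True  False   True  False  |   True   True
 True   True  False  False   True  |   True   True
 True   True  False  False  False  |   True   True
 True  False   True   True   True  |  False   True
 True  False   True   True  False  |   True   True
 True  False   True  False   True  |  False   True
 True  False   True  False  False  |   True   True
 True  False  False   True   True  |   True   True
 True  False  False   True  False  |   True   True
 True  False  False  False   True  |   True   True
 True  False  False  False  False  |   True   True
False   True   True   True   True  |   True   True
False   True   True   True  False  |   True   True
False   True   True  False   True  |   True   True
False   True   True  False  False  |   True   True
False   True  False   True   True  |   True   True
False   True  False   True  False  |   True   True
False   True  False  False   True  |   True   True
False   True  False  False  False  |   True   True
False  False   True   True   True  |   True   True
False  False   True   True  False  |  False   True
False  False   True  False   True  |   True   True
False  False   True  False  False  |  False   True
False  False  False   True   True  |   True   True
False  False  False   True  False  |   True   True
False  False  False  False   True  |   True   True
False  False  False  False  False  |   True   True
In every row where φ is true, ψ is also true, so φ ⊨ ψ.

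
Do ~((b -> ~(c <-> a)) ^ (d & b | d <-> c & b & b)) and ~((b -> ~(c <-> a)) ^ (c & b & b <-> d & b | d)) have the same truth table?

a  b  c  d  |  φ  ψ
1  1  1  1  |  0  0
1  1  1  0  |  1  1
1  1  0  1  |  0  0
1  1  0  0  |  1  1
1  0  1  1  |  0  0
1  0  1  0  |  1  1
1  0  0  1  |  0  0
1  0  0  0  |  1  1
0  1  1  1  |  1  1
0  1  1  0  |  0  0
0  1  0  1  |  1  1
0  1  0  0  |  0  0
0  0  1  1  |  0  0
0  0  1  0  |  1  1
0  0  0  1  |  0  0
0  0  0  0  |  1  1
The columns for φ and ψ agree on every row, so they are logically equivalent.

equivalent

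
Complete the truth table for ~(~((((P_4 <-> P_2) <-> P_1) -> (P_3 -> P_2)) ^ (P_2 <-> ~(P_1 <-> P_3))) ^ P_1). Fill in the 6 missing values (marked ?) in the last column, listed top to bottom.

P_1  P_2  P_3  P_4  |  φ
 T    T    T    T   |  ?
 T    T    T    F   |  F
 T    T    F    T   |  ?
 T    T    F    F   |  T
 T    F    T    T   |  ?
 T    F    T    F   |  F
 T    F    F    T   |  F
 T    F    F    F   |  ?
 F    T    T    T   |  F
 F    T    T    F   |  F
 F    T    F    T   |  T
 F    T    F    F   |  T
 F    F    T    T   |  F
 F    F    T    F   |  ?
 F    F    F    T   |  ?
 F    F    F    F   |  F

Row P_1=T, P_2=T, P_3=T, P_4=T: ~((((P_4 <-> P_2) <-> P_1) -> (P_3 -> P_2)) ^ (P_2 <-> ~(P_1 <-> P_3))) = F, (~((((P_4 <-> P_2) <-> P_1) -> (P_3 -> P_2)) ^ (P_2 <-> ~(P_1 <-> P_3))) ^ P_1) = T, so the formula = F.
Row P_1=T, P_2=T, P_3=F, P_4=T: ~((((P_4 <-> P_2) <-> P_1) -> (P_3 -> P_2)) ^ (P_2 <-> ~(P_1 <-> P_3))) = T, (~((((P_4 <-> P_2) <-> P_1) -> (P_3 -> P_2)) ^ (P_2 <-> ~(P_1 <-> P_3))) ^ P_1) = F, so the formula = T.
Row P_1=T, P_2=F, P_3=T, P_4=T: ~((((P_4 <-> P_2) <-> P_1) -> (P_3 -> P_2)) ^ (P_2 <-> ~(P_1 <-> P_3))) = T, (~((((P_4 <-> P_2) <-> P_1) -> (P_3 -> P_2)) ^ (P_2 <-> ~(P_1 <-> P_3))) ^ P_1) = F, so the formula = T.
Row P_1=T, P_2=F, P_3=F, P_4=F: ~((((P_4 <-> P_2) <-> P_1) -> (P_3 -> P_2)) ^ (P_2 <-> ~(P_1 <-> P_3))) = F, (~((((P_4 <-> P_2) <-> P_1) -> (P_3 -> P_2)) ^ (P_2 <-> ~(P_1 <-> P_3))) ^ P_1) = T, so the formula = F.
Row P_1=F, P_2=F, P_3=T, P_4=F: ~((((P_4 <-> P_2) <-> P_1) -> (P_3 -> P_2)) ^ (P_2 <-> ~(P_1 <-> P_3))) = F, (~((((P_4 <-> P_2) <-> P_1) -> (P_3 -> P_2)) ^ (P_2 <-> ~(P_1 <-> P_3))) ^ P_1) = F, so the formula = T.
Row P_1=F, P_2=F, P_3=F, P_4=T: ~((((P_4 <-> P_2) <-> P_1) -> (P_3 -> P_2)) ^ (P_2 <-> ~(P_1 <-> P_3))) = T, (~((((P_4 <-> P_2) <-> P_1) -> (P_3 -> P_2)) ^ (P_2 <-> ~(P_1 <-> P_3))) ^ P_1) = T, so the formula = F.

F, T, T, F, T, F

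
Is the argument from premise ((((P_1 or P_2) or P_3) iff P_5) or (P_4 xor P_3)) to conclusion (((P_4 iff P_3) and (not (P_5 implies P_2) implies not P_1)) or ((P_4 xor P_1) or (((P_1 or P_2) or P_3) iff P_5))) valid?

P_1  P_2  P_3  P_4  P_5  |  φ  ψ
 0    0    0    0    0   |  1  1
 0    0    0    0    1   |  0  1
 0    0    0    1    0   |  1  1
 0    0    0    1    1   |  1  1
 0    0    1    0    0   |  1  0
 0    0    1    0    1   |  1  1
 0    0    1    1    0   |  0  1
 0    0    1    1    1   |  1  1
 0    1    0    0    0   |  0  1
 0    1    0    0    1   |  1  1
 0    1    0    1    0   |  1  1
 0    1    0    1    1   |  1  1
 0    1    1    0    0   |  1  0
 0    1    1    0    1   |  1  1
 0    1    1    1    0   |  0  1
 0    1    1    1    1   |  1  1
 1    0    0    0    0   |  0  1
 1    0    0    0    1   |  1  1
 1    0    0    1    0   |  1  0
 1    0    0    1    1   |  1  1
 1    0    1    0    0   |  1  1
 1    0    1    0    1   |  1  1
 1    0    1    1    0   |  0  1
 1    0    1    1    1   |  1  1
 1    1    0    0    0   |  0  1
 1    1    0    0    1   |  1  1
 1    1    0    1    0   |  1  0
 1    1    0    1    1   |  1  1
 1    1    1    0    0   |  1  1
 1    1    1    0    1   |  1  1
 1    1    1    1    0   |  0  1
 1    1    1    1    1   |  1  1
At P_1=0, P_2=0, P_3=1, P_4=0, P_5=0 we have φ true but ψ false, so φ does not entail ψ.

no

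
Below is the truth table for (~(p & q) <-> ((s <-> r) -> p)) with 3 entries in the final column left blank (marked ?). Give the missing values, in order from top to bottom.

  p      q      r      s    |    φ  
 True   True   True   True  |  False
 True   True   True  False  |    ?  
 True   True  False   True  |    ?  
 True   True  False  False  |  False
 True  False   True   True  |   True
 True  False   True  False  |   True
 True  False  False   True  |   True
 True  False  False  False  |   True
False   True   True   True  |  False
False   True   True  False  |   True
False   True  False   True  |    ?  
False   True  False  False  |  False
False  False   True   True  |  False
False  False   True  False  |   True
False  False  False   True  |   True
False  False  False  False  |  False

Row p=True, q=True, r=True, s=False: ~(p & q) = False, ((s <-> r) -> p) = True, so the formula = False.
Row p=True, q=True, r=False, s=True: ~(p & q) = False, ((s <-> r) -> p) = True, so the formula = False.
Row p=False, q=True, r=False, s=True: ~(p & q) = True, ((s <-> r) -> p) = True, so the formula = True.

False, False, True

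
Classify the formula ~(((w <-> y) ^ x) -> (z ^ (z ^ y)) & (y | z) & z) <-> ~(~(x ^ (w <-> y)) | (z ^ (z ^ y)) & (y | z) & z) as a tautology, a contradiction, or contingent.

x  y  z  w  |  φ
1  1  1  1  |  1
1  1  1  0  |  1
1  1  0  1  |  1
1  1  0  0  |  1
1  0  1  1  |  1
1  0  1  0  |  1
1  0  0  1  |  1
1  0  0  0  |  1
0  1  1  1  |  1
0  1  1  0  |  1
0  1  0  1  |  1
0  1  0  0  |  1
0  0  1  1  |  1
0  0  1  0  |  1
0  0  0  1  |  1
0  0  0  0  |  1
Every row is 1, so the formula is a tautology.

tautology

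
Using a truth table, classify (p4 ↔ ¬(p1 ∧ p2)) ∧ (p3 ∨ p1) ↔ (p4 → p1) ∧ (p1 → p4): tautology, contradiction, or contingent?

  p1     p2     p3     p4   |    φ  
 True   True   True   True  |  False
 True   True   True  False  |  False
 True   True  False   True  |  False
 True   True  False  False  |  False
 True  False   True   True  |   True
 True  False   True  False  |   True
 True  False  False   True  |   True
 True  False  False  False  |   True
False   True   True   True  |  False
False   True   True  False  |  False
False   True  False   True  |   True
False   True  False  False  |  False
False  False   True   True  |  False
False  False   True  False  |  False
False  False  False   True  |   True
False  False  False  False  |  False
6 of 16 rows are True, so the formula is contingent.

contingent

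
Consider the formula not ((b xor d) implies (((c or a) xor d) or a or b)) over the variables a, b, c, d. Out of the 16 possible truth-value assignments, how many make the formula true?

1

a | b | c | d || (b xor d) | (c or a) | ((c or a) xor d) | (((c or a) xor d) or a or b) | φ
T | T | T | T ||     F     |    T     |        F         |              T               | F
T | T | T | F ||     T     |    T     |        T         |              T               | F
T | T | F | T ||     F     |    T     |        F         |              T               | F
T | T | F | F ||     T     |    T     |        T         |              T               | F
T | F | T | T ||     T     |    T     |        F         |              T               | F
T | F | T | F ||     F     |    T     |        T         |              T               | F
T | F | F | T ||     T     |    T     |        F         |              T               | F
T | F | F | F ||     F     |    T     |        T         |              T               | F
F | T | T | T ||     F     |    T     |        F         |              T               | F
F | T | T | F ||     T     |    T     |        T         |              T               | F
F | T | F | T ||     F     |    F     |        T         |              T               | F
F | T | F | F ||     T     |    F     |        F         |              T               | F
F | F | T | T ||     T     |    T     |        F         |              F               | T
F | F | T | F ||     F     |    T     |        T         |              T               | F
F | F | F | T ||     T     |    F     |        T         |              T               | F
F | F | F | F ||     F     |    F     |        F         |              F               | F
The formula is true on 1 of the 16 rows.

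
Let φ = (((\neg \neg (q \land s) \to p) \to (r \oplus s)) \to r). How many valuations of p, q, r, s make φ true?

p  q  r  s  |  φ
T  T  T  T  |  T
T  T  T  F  |  T
T  T  F  T  |  F
T  T  F  F  |  T
T  F  T  T  |  T
T  F  T  F  |  T
T  F  F  T  |  F
T  F  F  F  |  T
F  T  T  T  |  T
F  T  T  F  |  T
F  T  F  T  |  F
F  T  F  F  |  T
F  F  T  T  |  T
F  F  T  F  |  T
F  F  F  T  |  F
F  F  F  F  |  T
The formula is true on 12 of the 16 rows.

12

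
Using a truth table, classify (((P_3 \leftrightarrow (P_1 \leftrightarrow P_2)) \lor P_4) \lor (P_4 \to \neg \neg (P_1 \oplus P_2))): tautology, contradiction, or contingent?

tautology

P_1 | P_2 | P_3 | P_4 || (P_1 \leftrightarrow P_2) | (P_1 \oplus P_2) | \neg (P_1 \oplus P_2) | \neg \neg (P_1 \oplus P_2) | φ
 T  |  T  |  T  |  T  ||             T             |        F         |           T           |             F              | T
 T  |  T  |  T  |  F  ||             T             |        F         |           T           |             F              | T
 T  |  T  |  F  |  T  ||             T             |        F         |           T           |             F              | T
 T  |  T  |  F  |  F  ||             T             |        F         |           T           |             F              | T
 T  |  F  |  T  |  T  ||             F             |        T         |           F           |             T              | T
 T  |  F  |  T  |  F  ||             F             |        T         |           F           |             T              | T
 T  |  F  |  F  |  T  ||             F             |        T         |           F           |             T              | T
 T  |  F  |  F  |  F  ||             F             |        T         |           F           |             T              | T
 F  |  T  |  T  |  T  ||             F             |        T         |           F           |             T              | T
 F  |  T  |  T  |  F  ||             F             |        T         |           F           |             T              | T
 F  |  T  |  F  |  T  ||             F             |        T         |           F           |             T              | T
 F  |  T  |  F  |  F  ||             F             |        T         |           F           |             T              | T
 F  |  F  |  T  |  T  ||             T             |        F         |           T           |             F              | T
 F  |  F  |  T  |  F  ||             T             |        F         |           T           |             F              | T
 F  |  F  |  F  |  T  ||             T             |        F         |           T           |             F              | T
 F  |  F  |  F  |  F  ||             T             |        F         |           T           |             F              | T
Every row is T, so the formula is a tautology.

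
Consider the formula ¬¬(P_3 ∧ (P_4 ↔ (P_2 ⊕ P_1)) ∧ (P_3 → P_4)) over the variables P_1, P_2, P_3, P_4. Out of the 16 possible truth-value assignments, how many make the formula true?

 P_1  |  P_2  |  P_3  |  P_4  || (P_2 ⊕ P_1) | (P_4 ↔ (P_2 ⊕ P_1)) | (P_3 ∧ (P_4 ↔ (P_2 ⊕ P_1))) | (P_3 → P_4) |   φ  
False | False | False | False ||    False    |         True        |            False            |     True    | False
False | False | False |  True ||    False    |        False        |            False            |     True    | False
False | False |  True | False ||    False    |         True        |             True            |    False    | False
False | False |  True |  True ||    False    |        False        |            False            |     True    | False
False |  True | False | False ||     True    |        False        |            False            |     True    | False
False |  True | False |  True ||     True    |         True        |            False            |     True    | False
False |  True |  True | False ||     True    |        False        |            False            |    False    | False
False |  True |  True |  True ||     True    |         True        |             True            |     True    |  True
 True | False | False | False ||     True    |        False        |            False            |     True    | False
 True | False | False |  True ||     True    |         True        |            False            |     True    | False
 True | False |  True | False ||     True    |        False        |            False            |    False    | False
 True | False |  True |  True ||     True    |         True        |             True            |     True    |  True
 True |  True | False | False ||    False    |         True        |            False            |     True    | False
 True |  True | False |  True ||    False    |        False        |            False            |     True    | False
 True |  True |  True | False ||    False    |         True        |             True            |    False    | False
 True |  True |  True |  True ||    False    |        False        |            False            |     True    | False
The formula is true on 2 of the 16 rows.

2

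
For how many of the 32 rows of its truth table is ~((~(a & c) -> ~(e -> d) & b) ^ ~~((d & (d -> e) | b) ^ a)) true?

15

a  b  c  d  e  |  φ
F  F  F  F  F  |  T
F  F  F  F  T  |  T
F  F  F  T  F  |  T
F  F  F  T  T  |  F
F  F  T  F  F  |  T
F  F  T  F  T  |  T
F  F  T  T  F  |  T
F  F  T  T  T  |  F
F  T  F  F  F  |  F
F  T  F  F  T  |  T
F  T  F  T  F  |  F
F  T  F  T  T  |  F
F  T  T  F  F  |  F
F  T  T  F  T  |  T
F  T  T  T  F  |  F
F  T  T  T  T  |  F
T  F  F  F  F  |  F
T  F  F  F  T  |  F
T  F  F  T  F  |  F
T  F  F  T  T  |  T
T  F  T  F  F  |  T
T  F  T  F  T  |  T
T  F  T  T  F  |  T
T  F  T  T  T  |  F
T  T  F  F  F  |  T
T  T  F  F  T  |  F
T  T  F  T  F  |  T
T  T  F  T  T  |  T
T  T  T  F  F  |  F
T  T  T  F  T  |  F
T  T  T  T  F  |  F
T  T  T  T  T  |  F
The formula is true on 15 of the 32 rows.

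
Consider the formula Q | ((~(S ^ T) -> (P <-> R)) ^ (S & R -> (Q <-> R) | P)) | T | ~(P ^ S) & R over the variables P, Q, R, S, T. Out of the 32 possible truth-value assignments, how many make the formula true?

P | Q | R | S | T || φ
T | T | T | T | T || T
T | T | T | T | F || T
T | T | T | F | T || T
T | T | T | F | F || T
T | T | F | T | T || T
T | T | F | T | F || T
T | T | F | F | T || T
T | T | F | F | F || T
T | F | T | T | T || T
T | F | T | T | F || T
T | F | T | F | T || T
T | F | T | F | F || F
T | F | F | T | T || T
T | F | F | T | F || F
T | F | F | F | T || T
T | F | F | F | F || T
F | T | T | T | T || T
F | T | T | T | F || T
F | T | T | F | T || T
F | T | T | F | F || T
F | T | F | T | T || T
F | T | F | T | F || T
F | T | F | F | T || T
F | T | F | F | F || T
F | F | T | T | T || T
F | F | T | T | F || T
F | F | T | F | T || T
F | F | T | F | F || T
F | F | F | T | T || T
F | F | F | T | F || F
F | F | F | F | T || T
F | F | F | F | F || F
The formula is true on 28 of the 32 rows.

28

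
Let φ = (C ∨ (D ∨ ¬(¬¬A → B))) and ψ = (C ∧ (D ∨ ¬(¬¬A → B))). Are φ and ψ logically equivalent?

not equivalent

A  B  C  D  |  φ  ψ
F  F  F  F  |  F  F
F  F  F  T  |  T  F
F  F  T  F  |  T  F
F  F  T  T  |  T  T
F  T  F  F  |  F  F
F  T  F  T  |  T  F
F  T  T  F  |  T  F
F  T  T  T  |  T  T
T  F  F  F  |  T  F
T  F  F  T  |  T  F
T  F  T  F  |  T  T
T  F  T  T  |  T  T
T  T  F  F  |  F  F
T  T  F  T  |  T  F
T  T  T  F  |  T  F
T  T  T  T  |  T  T
The columns differ at A=F, B=F, C=F, D=T (φ=T, ψ=F), so they are not equivalent.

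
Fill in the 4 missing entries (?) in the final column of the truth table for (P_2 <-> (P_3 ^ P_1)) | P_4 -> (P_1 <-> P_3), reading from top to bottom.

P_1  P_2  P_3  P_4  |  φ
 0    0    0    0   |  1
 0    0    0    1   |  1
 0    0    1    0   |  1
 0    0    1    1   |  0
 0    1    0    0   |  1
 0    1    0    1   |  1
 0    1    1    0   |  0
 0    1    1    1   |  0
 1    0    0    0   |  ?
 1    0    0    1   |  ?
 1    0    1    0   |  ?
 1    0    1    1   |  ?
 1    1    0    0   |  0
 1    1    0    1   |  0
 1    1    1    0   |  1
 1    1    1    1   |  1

1, 0, 1, 1

Row P_1=1, P_2=0, P_3=0, P_4=0: ((P_2 <-> (P_3 ^ P_1)) | P_4) = 0, (P_1 <-> P_3) = 0, so the formula = 1.
Row P_1=1, P_2=0, P_3=0, P_4=1: ((P_2 <-> (P_3 ^ P_1)) | P_4) = 1, (P_1 <-> P_3) = 0, so the formula = 0.
Row P_1=1, P_2=0, P_3=1, P_4=0: ((P_2 <-> (P_3 ^ P_1)) | P_4) = 1, (P_1 <-> P_3) = 1, so the formula = 1.
Row P_1=1, P_2=0, P_3=1, P_4=1: ((P_2 <-> (P_3 ^ P_1)) | P_4) = 1, (P_1 <-> P_3) = 1, so the formula = 1.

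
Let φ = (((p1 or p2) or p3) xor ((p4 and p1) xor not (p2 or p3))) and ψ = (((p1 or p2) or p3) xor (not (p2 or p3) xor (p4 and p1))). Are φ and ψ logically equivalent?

p1 | p2 | p3 | p4 | φ | ψ
-- | -- | -- | -- | - | -
F  | F  | F  | F  | T | T
F  | F  | F  | T  | T | T
F  | F  | T  | F  | T | T
F  | F  | T  | T  | T | T
F  | T  | F  | F  | T | T
F  | T  | F  | T  | T | T
F  | T  | T  | F  | T | T
F  | T  | T  | T  | T | T
T  | F  | F  | F  | F | F
T  | F  | F  | T  | T | T
T  | F  | T  | F  | T | T
T  | F  | T  | T  | F | F
T  | T  | F  | F  | T | T
T  | T  | F  | T  | F | F
T  | T  | T  | F  | T | T
T  | T  | T  | T  | F | F
The columns for φ and ψ agree on every row, so they are logically equivalent.

equivalent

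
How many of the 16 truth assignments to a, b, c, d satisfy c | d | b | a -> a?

  a      b      c      d       (c | d | b | a)  ((c | d | b | a) -> a)
 True   True   True   True           True                True         
 True   True   True  False           True                True         
 True   True  False   True           True                True         
 True   True  False  False           True                True         
 True  False   True   True           True                True         
 True  False   True  False           True                True         
 True  False  False   True           True                True         
 True  False  False  False           True                True         
False   True   True   True           True               False         
False   True   True  False           True               False         
False   True  False   True           True               False         
False   True  False  False           True               False         
False  False   True   True           True               False         
False  False   True  False           True               False         
False  False  False   True           True               False         
False  False  False  False          False                True         
The formula is true on 9 of the 16 rows.

9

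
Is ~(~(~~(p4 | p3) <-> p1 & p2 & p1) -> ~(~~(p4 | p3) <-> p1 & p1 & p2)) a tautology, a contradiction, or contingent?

p1 | p2 | p3 | p4 || φ
F  | F  | F  | F  || F
F  | F  | F  | T  || F
F  | F  | T  | F  || F
F  | F  | T  | T  || F
F  | T  | F  | F  || F
F  | T  | F  | T  || F
F  | T  | T  | F  || F
F  | T  | T  | T  || F
T  | F  | F  | F  || F
T  | F  | F  | T  || F
T  | F  | T  | F  || F
T  | F  | T  | T  || F
T  | T  | F  | F  || F
T  | T  | F  | T  || F
T  | T  | T  | F  || F
T  | T  | T  | T  || F
Every row is F, so the formula is a contradiction.

contradiction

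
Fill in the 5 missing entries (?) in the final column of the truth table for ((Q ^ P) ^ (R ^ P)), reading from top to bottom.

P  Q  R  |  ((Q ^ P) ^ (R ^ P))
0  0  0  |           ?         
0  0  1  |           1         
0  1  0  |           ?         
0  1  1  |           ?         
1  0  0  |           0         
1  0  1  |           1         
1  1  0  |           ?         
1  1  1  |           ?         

0, 1, 0, 1, 0

Row P=0, Q=0, R=0: (Q ^ P) = 0, (R ^ P) = 0, so ((Q ^ P) ^ (R ^ P)) = 0.
Row P=0, Q=1, R=0: (Q ^ P) = 1, (R ^ P) = 0, so ((Q ^ P) ^ (R ^ P)) = 1.
Row P=0, Q=1, R=1: (Q ^ P) = 1, (R ^ P) = 1, so ((Q ^ P) ^ (R ^ P)) = 0.
Row P=1, Q=1, R=0: (Q ^ P) = 0, (R ^ P) = 1, so ((Q ^ P) ^ (R ^ P)) = 1.
Row P=1, Q=1, R=1: (Q ^ P) = 0, (R ^ P) = 0, so ((Q ^ P) ^ (R ^ P)) = 0.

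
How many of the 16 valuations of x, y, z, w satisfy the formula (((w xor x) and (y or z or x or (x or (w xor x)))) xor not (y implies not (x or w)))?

6

x  y  z  w  |  (w xor x)  (x or (w xor x))  (x or w)  not (x or w)  (y implies not (x or w))  not (y implies not (x or w))  φ
1  1  1  1  |      0             1             1           0                   0                           1                1
1  1  1  0  |      1             1             1           0                   0                           1                0
1  1  0  1  |      0             1             1           0                   0                           1                1
1  1  0  0  |      1             1             1           0                   0                           1                0
1  0  1  1  |      0             1             1           0                   1                           0                0
1  0  1  0  |      1             1             1           0                   1                           0                1
1  0  0  1  |      0             1             1           0                   1                           0                0
1  0  0  0  |      1             1             1           0                   1                           0                1
0  1  1  1  |      1             1             1           0                   0                           1                0
0  1  1  0  |      0             0             0           1                   1                           0                0
0  1  0  1  |      1             1             1           0                   0                           1                0
0  1  0  0  |      0             0             0           1                   1                           0                0
0  0  1  1  |      1             1             1           0                   1                           0                1
0  0  1  0  |      0             0             0           1                   1                           0                0
0  0  0  1  |      1             1             1           0                   1                           0                1
0  0  0  0  |      0             0             0           1                   1                           0                0
The formula is true on 6 of the 16 rows.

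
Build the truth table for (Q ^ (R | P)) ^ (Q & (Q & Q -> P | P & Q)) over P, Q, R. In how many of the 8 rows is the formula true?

6

P  Q  R     (R | P)  (Q ^ (R | P))  (Q & Q)  (P & Q)  (P | (P & Q))  ((Q & Q) -> (P | (P & Q)))  φ
1  1  1        1           0           1        1           1                    1               1
1  1  0        1           0           1        1           1                    1               1
1  0  1        1           1           0        0           1                    1               1
1  0  0        1           1           0        0           1                    1               1
0  1  1        1           0           1        0           0                    0               0
0  1  0        0           1           1        0           0                    0               1
0  0  1        1           1           0        0           0                    1               1
0  0  0        0           0           0        0           0                    1               0
The formula is true on 6 of the 8 rows.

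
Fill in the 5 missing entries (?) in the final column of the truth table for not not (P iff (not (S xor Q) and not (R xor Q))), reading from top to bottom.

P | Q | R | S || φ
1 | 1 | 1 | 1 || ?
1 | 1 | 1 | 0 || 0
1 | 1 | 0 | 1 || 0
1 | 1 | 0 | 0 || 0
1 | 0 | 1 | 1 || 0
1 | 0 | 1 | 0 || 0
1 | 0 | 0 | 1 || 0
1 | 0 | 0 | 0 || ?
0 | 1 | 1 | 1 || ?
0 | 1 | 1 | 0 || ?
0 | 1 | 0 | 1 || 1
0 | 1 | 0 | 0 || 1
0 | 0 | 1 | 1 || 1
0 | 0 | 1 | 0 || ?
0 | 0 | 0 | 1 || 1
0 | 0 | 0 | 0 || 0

Row P=1, Q=1, R=1, S=1: (P iff (not (S xor Q) and not (R xor Q))) = 1, not (P iff (not (S xor Q) and not (R xor Q))) = 0, so the formula = 1.
Row P=1, Q=0, R=0, S=0: (P iff (not (S xor Q) and not (R xor Q))) = 1, not (P iff (not (S xor Q) and not (R xor Q))) = 0, so the formula = 1.
Row P=0, Q=1, R=1, S=1: (P iff (not (S xor Q) and not (R xor Q))) = 0, not (P iff (not (S xor Q) and not (R xor Q))) = 1, so the formula = 0.
Row P=0, Q=1, R=1, S=0: (P iff (not (S xor Q) and not (R xor Q))) = 1, not (P iff (not (S xor Q) and not (R xor Q))) = 0, so the formula = 1.
Row P=0, Q=0, R=1, S=0: (P iff (not (S xor Q) and not (R xor Q))) = 1, not (P iff (not (S xor Q) and not (R xor Q))) = 0, so the formula = 1.

1, 1, 0, 1, 1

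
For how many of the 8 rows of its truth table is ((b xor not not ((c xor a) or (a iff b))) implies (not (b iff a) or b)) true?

6

a | b | c || φ
1 | 1 | 1 || 1
1 | 1 | 0 || 1
1 | 0 | 1 || 1
1 | 0 | 0 || 1
0 | 1 | 1 || 1
0 | 1 | 0 || 1
0 | 0 | 1 || 0
0 | 0 | 0 || 0
The formula is true on 6 of the 8 rows.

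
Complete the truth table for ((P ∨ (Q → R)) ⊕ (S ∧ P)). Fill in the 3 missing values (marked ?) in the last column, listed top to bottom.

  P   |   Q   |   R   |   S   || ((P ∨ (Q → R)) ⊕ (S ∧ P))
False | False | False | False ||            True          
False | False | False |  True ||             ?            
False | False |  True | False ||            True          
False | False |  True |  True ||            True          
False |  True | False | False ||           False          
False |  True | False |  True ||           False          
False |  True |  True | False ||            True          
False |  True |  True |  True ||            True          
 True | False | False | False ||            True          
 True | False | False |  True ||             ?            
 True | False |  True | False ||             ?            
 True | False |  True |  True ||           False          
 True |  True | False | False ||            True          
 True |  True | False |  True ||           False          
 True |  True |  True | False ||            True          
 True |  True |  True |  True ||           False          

True, False, True

Row P=False, Q=False, R=False, S=True: (P ∨ (Q → R)) = True, (S ∧ P) = False, so ((P ∨ (Q → R)) ⊕ (S ∧ P)) = True.
Row P=True, Q=False, R=False, S=True: (P ∨ (Q → R)) = True, (S ∧ P) = True, so ((P ∨ (Q → R)) ⊕ (S ∧ P)) = False.
Row P=True, Q=False, R=True, S=False: (P ∨ (Q → R)) = True, (S ∧ P) = False, so ((P ∨ (Q → R)) ⊕ (S ∧ P)) = True.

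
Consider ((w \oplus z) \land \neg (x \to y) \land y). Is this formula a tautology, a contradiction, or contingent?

x | y | z | w || φ
T | T | T | T || F
T | T | T | F || F
T | T | F | T || F
T | T | F | F || F
T | F | T | T || F
T | F | T | F || F
T | F | F | T || F
T | F | F | F || F
F | T | T | T || F
F | T | T | F || F
F | T | F | T || F
F | T | F | F || F
F | F | T | T || F
F | F | T | F || F
F | F | F | T || F
F | F | F | F || F
Every row is F, so the formula is a contradiction.

contradiction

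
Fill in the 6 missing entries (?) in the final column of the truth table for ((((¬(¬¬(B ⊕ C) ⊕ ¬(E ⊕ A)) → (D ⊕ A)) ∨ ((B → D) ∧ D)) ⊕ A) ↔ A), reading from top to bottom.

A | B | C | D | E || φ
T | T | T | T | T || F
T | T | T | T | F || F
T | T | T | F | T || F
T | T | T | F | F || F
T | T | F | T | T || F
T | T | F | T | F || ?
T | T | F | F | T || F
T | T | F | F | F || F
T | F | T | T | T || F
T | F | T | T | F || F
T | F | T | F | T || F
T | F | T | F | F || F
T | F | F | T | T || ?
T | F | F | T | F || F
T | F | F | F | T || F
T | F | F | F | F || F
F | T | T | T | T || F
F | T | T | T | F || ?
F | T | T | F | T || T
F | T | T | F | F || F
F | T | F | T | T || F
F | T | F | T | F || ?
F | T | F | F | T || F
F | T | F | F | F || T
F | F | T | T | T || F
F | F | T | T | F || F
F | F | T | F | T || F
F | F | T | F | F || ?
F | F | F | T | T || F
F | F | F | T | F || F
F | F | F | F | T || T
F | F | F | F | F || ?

F, F, F, F, T, F

Row A=T, B=T, C=F, D=T, E=F: (((¬(¬¬(B ⊕ C) ⊕ ¬(E ⊕ A)) → (D ⊕ A)) ∨ ((B → D) ∧ D)) ⊕ A) = F, so the formula = F.
Row A=T, B=F, C=F, D=T, E=T: (((¬(¬¬(B ⊕ C) ⊕ ¬(E ⊕ A)) → (D ⊕ A)) ∨ ((B → D) ∧ D)) ⊕ A) = F, so the formula = F.
Row A=F, B=T, C=T, D=T, E=F: (((¬(¬¬(B ⊕ C) ⊕ ¬(E ⊕ A)) → (D ⊕ A)) ∨ ((B → D) ∧ D)) ⊕ A) = T, so the formula = F.
Row A=F, B=T, C=F, D=T, E=F: (((¬(¬¬(B ⊕ C) ⊕ ¬(E ⊕ A)) → (D ⊕ A)) ∨ ((B → D) ∧ D)) ⊕ A) = T, so the formula = F.
Row A=F, B=F, C=T, D=F, E=F: (((¬(¬¬(B ⊕ C) ⊕ ¬(E ⊕ A)) → (D ⊕ A)) ∨ ((B → D) ∧ D)) ⊕ A) = F, so the formula = T.
Row A=F, B=F, C=F, D=F, E=F: (((¬(¬¬(B ⊕ C) ⊕ ¬(E ⊕ A)) → (D ⊕ A)) ∨ ((B → D) ∧ D)) ⊕ A) = T, so the formula = F.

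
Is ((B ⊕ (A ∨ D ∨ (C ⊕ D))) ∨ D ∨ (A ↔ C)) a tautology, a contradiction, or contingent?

A | B | C | D | (C ⊕ D) | (A ∨ D ∨ (C ⊕ D)) | (B ⊕ (A ∨ D ∨ (C ⊕ D))) | (A ↔ C) | φ
- | - | - | - | ------- | ----------------- | ----------------------- | ------- | -
1 | 1 | 1 | 1 |    0    |         1         |            0            |    1    | 1
1 | 1 | 1 | 0 |    1    |         1         |            0            |    1    | 1
1 | 1 | 0 | 1 |    1    |         1         |            0            |    0    | 1
1 | 1 | 0 | 0 |    0    |         1         |            0            |    0    | 0
1 | 0 | 1 | 1 |    0    |         1         |            1            |    1    | 1
1 | 0 | 1 | 0 |    1    |         1         |            1            |    1    | 1
1 | 0 | 0 | 1 |    1    |         1         |            1            |    0    | 1
1 | 0 | 0 | 0 |    0    |         1         |            1            |    0    | 1
0 | 1 | 1 | 1 |    0    |         1         |            0            |    0    | 1
0 | 1 | 1 | 0 |    1    |         1         |            0            |    0    | 0
0 | 1 | 0 | 1 |    1    |         1         |            0            |    1    | 1
0 | 1 | 0 | 0 |    0    |         0         |            1            |    1    | 1
0 | 0 | 1 | 1 |    0    |         1         |            1            |    0    | 1
0 | 0 | 1 | 0 |    1    |         1         |            1            |    0    | 1
0 | 0 | 0 | 1 |    1    |         1         |            1            |    1    | 1
0 | 0 | 0 | 0 |    0    |         0         |            0            |    1    | 1
14 of 16 rows are 1, so the formula is contingent.

contingent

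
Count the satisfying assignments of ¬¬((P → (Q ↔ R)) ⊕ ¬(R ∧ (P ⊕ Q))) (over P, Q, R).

P  Q  R  |  (Q ↔ R)  (P → (Q ↔ R))  (P ⊕ Q)  (R ∧ (P ⊕ Q))  ¬(R ∧ (P ⊕ Q))  φ
0  0  0  |     1           1           0           0              1         0
0  0  1  |     0           1           0           0              1         0
0  1  0  |     0           1           1           0              1         0
0  1  1  |     1           1           1           1              0         1
1  0  0  |     1           1           1           0              1         0
1  0  1  |     0           0           1           1              0         0
1  1  0  |     0           0           0           0              1         1
1  1  1  |     1           1           0           0              1         0
The formula is true on 2 of the 8 rows.

2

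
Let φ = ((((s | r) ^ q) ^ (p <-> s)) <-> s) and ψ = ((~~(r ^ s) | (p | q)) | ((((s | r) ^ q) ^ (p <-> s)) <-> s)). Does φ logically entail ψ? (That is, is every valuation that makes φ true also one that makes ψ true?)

p | q | r | s | φ | ψ
- | - | - | - | - | -
1 | 1 | 1 | 1 | 1 | 1
1 | 1 | 1 | 0 | 1 | 1
1 | 1 | 0 | 1 | 1 | 1
1 | 1 | 0 | 0 | 0 | 1
1 | 0 | 1 | 1 | 0 | 1
1 | 0 | 1 | 0 | 0 | 1
1 | 0 | 0 | 1 | 0 | 1
1 | 0 | 0 | 0 | 1 | 1
0 | 1 | 1 | 1 | 0 | 1
0 | 1 | 1 | 0 | 0 | 1
0 | 1 | 0 | 1 | 0 | 1
0 | 1 | 0 | 0 | 1 | 1
0 | 0 | 1 | 1 | 1 | 1
0 | 0 | 1 | 0 | 1 | 1
0 | 0 | 0 | 1 | 1 | 1
0 | 0 | 0 | 0 | 0 | 0
In every row where φ is true, ψ is also true, so φ ⊨ ψ.

yes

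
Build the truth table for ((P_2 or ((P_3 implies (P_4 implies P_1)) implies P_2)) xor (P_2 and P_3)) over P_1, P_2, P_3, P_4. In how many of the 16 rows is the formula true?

P_1  P_2  P_3  P_4  |  (P_4 implies P_1)  (P_2 and P_3)  φ
 F    F    F    F   |          T                F        F
 F    F    F    T   |          F                F        F
 F    F    T    F   |          T                F        F
 F    F    T    T   |          F                F        T
 F    T    F    F   |          T                F        T
 F    T    F    T   |          F                F        T
 F    T    T    F   |          T                T        F
 F    T    T    T   |          F                T        F
 T    F    F    F   |          T                F        F
 T    F    F    T   |          T                F        F
 T    F    T    F   |          T                F        F
 T    F    T    T   |          T                F        F
 T    T    F    F   |          T                F        T
 T    T    F    T   |          T                F        T
 T    T    T    F   |          T                T        F
 T    T    T    T   |          T                T        F
The formula is true on 5 of the 16 rows.

5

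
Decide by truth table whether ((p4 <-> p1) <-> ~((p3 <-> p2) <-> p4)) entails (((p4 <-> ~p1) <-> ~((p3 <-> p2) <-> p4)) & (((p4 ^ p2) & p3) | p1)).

p1 | p2 | p3 | p4 || φ | ψ
F  | F  | F  | F  || T | F
F  | F  | F  | T  || T | F
F  | F  | T  | F  || F | F
F  | F  | T  | T  || F | T
F  | T  | F  | F  || F | F
F  | T  | F  | T  || F | F
F  | T  | T  | F  || T | F
F  | T  | T  | T  || T | F
T  | F  | F  | F  || F | T
T  | F  | F  | T  || F | T
T  | F  | T  | F  || T | F
T  | F  | T  | T  || T | F
T  | T  | F  | F  || T | F
T  | T  | F  | T  || T | F
T  | T  | T  | F  || F | T
T  | T  | T  | T  || F | T
At p1=F, p2=F, p3=F, p4=F we have φ true but ψ false, so φ does not entail ψ.

no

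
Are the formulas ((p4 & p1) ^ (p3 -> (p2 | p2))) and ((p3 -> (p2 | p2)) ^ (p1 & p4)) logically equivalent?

equivalent

p1  p2  p3  p4  |  φ  ψ
0   0   0   0   |  1  1
0   0   0   1   |  1  1
0   0   1   0   |  0  0
0   0   1   1   |  0  0
0   1   0   0   |  1  1
0   1   0   1   |  1  1
0   1   1   0   |  1  1
0   1   1   1   |  1  1
1   0   0   0   |  1  1
1   0   0   1   |  0  0
1   0   1   0   |  0  0
1   0   1   1   |  1  1
1   1   0   0   |  1  1
1   1   0   1   |  0  0
1   1   1   0   |  1  1
1   1   1   1   |  0  0
The columns for φ and ψ agree on every row, so they are logically equivalent.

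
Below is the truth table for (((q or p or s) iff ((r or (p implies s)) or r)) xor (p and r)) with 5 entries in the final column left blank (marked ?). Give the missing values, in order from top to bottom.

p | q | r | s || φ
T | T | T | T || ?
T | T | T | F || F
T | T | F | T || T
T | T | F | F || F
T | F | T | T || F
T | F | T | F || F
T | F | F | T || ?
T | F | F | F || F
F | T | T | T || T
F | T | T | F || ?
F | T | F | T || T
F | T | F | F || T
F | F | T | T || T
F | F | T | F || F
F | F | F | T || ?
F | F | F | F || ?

Row p=T, q=T, r=T, s=T: ((q or p or s) iff ((r or (p implies s)) or r)) = T, (p and r) = T, so the formula = F.
Row p=T, q=F, r=F, s=T: ((q or p or s) iff ((r or (p implies s)) or r)) = T, (p and r) = F, so the formula = T.
Row p=F, q=T, r=T, s=F: ((q or p or s) iff ((r or (p implies s)) or r)) = T, (p and r) = F, so the formula = T.
Row p=F, q=F, r=F, s=T: ((q or p or s) iff ((r or (p implies s)) or r)) = T, (p and r) = F, so the formula = T.
Row p=F, q=F, r=F, s=F: ((q or p or s) iff ((r or (p implies s)) or r)) = F, (p and r) = F, so the formula = F.

F, T, T, T, F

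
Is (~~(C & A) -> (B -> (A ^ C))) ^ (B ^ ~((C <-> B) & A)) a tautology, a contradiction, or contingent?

contingent

A | B | C || φ
0 | 0 | 0 || 0
0 | 0 | 1 || 0
0 | 1 | 0 || 1
0 | 1 | 1 || 1
1 | 0 | 0 || 1
1 | 0 | 1 || 0
1 | 1 | 0 || 1
1 | 1 | 1 || 1
5 of 8 rows are 1, so the formula is contingent.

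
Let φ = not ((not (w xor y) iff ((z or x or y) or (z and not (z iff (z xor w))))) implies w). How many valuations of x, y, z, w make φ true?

3

x | y | z | w || (w xor y) | not (w xor y) | (z or x or y) | (z xor w) | (z iff (z xor w)) | not (z iff (z xor w)) | φ
T | T | T | T ||     F     |       T       |       T       |     F     |         F         |           T           | F
T | T | T | F ||     T     |       F       |       T       |     T     |         T         |           F           | F
T | T | F | T ||     F     |       T       |       T       |     T     |         F         |           T           | F
T | T | F | F ||     T     |       F       |       T       |     F     |         T         |           F           | F
T | F | T | T ||     T     |       F       |       T       |     F     |         F         |           T           | F
T | F | T | F ||     F     |       T       |       T       |     T     |         T         |           F           | T
T | F | F | T ||     T     |       F       |       T       |     T     |         F         |           T           | F
T | F | F | F ||     F     |       T       |       T       |     F     |         T         |           F           | T
F | T | T | T ||     F     |       T       |       T       |     F     |         F         |           T           | F
F | T | T | F ||     T     |       F       |       T       |     T     |         T         |           F           | F
F | T | F | T ||     F     |       T       |       T       |     T     |         F         |           T           | F
F | T | F | F ||     T     |       F       |       T       |     F     |         T         |           F           | F
F | F | T | T ||     T     |       F       |       T       |     F     |         F         |           T           | F
F | F | T | F ||     F     |       T       |       T       |     T     |         T         |           F           | T
F | F | F | T ||     T     |       F       |       F       |     T     |         F         |           T           | F
F | F | F | F ||     F     |       T       |       F       |     F     |         T         |           F           | F
The formula is true on 3 of the 16 rows.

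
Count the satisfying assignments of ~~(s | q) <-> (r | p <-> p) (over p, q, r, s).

p  q  r  s     (s | q)  ~(s | q)  ~~(s | q)  (r | p)  ((r | p) <-> p)  (~~(s | q) <-> ((r | p) <-> p))
T  T  T  T        T        F          T         T            T                        T               
T  T  T  F        T        F          T         T            T                        T               
T  T  F  T        T        F          T         T            T                        T               
T  T  F  F        T        F          T         T            T                        T               
T  F  T  T        T        F          T         T            T                        T               
T  F  T  F        F        T          F         T            T                        F               
T  F  F  T        T        F          T         T            T                        T               
T  F  F  F        F        T          F         T            T                        F               
F  T  T  T        T        F          T         T            F                        F               
F  T  T  F        T        F          T         T            F                        F               
F  T  F  T        T        F          T         F            T                        T               
F  T  F  F        T        F          T         F            T                        T               
F  F  T  T        T        F          T         T            F                        F               
F  F  T  F        F        T          F         T            F                        T               
F  F  F  T        T        F          T         F            T                        T               
F  F  F  F        F        T          F         F            T                        F               
The formula is true on 10 of the 16 rows.

10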